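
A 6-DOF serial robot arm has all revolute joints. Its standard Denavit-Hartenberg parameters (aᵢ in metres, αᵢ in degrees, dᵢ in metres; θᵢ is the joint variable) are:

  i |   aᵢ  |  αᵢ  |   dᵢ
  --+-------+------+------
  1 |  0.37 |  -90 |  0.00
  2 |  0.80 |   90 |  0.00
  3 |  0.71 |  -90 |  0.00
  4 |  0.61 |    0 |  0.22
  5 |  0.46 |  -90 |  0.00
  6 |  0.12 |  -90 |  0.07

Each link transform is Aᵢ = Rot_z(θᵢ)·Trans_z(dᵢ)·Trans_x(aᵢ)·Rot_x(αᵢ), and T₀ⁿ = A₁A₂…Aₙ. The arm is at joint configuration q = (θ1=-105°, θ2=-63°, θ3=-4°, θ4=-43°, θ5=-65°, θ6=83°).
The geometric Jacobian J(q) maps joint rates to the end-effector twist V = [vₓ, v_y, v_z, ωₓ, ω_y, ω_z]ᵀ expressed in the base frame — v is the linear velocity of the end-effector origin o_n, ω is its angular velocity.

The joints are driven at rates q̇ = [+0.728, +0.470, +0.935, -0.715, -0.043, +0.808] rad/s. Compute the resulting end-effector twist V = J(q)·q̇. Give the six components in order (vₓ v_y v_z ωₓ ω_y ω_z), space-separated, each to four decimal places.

o_n = [-0.0870, -0.4235, 2.0791]
J₁: ẑ×o_n = [0.4235, -0.0870, 0.0000], ω = ẑ
J2: z=[0.9659, -0.2588, 0.0000] o=[-0.0958, -0.3574, 0.0000] → [-0.5381, -2.0083, -0.0616, 0.9659, -0.2588, 0.0000]
J3: z=[0.2306, 0.8606, 0.4540] o=[-0.1898, -0.7082, 0.7128] → [1.0466, -0.2684, -0.0228, 0.2306, 0.8606, 0.4540]
J4: z=[0.9554, -0.2888, 0.0622] o=[-0.3208, -1.0060, 1.3439] → [-0.2485, -0.6879, 0.6240, 0.9554, -0.2888, 0.0622]
J5: z=[0.9554, -0.2888, 0.0622] o=[-0.0971, -0.8986, 1.9430] → [-0.0688, -0.1295, 0.4568, 0.9554, -0.2888, 0.0622]
J6: z=[-0.1043, -0.1329, 0.9856] o=[0.0301, -0.4624, 2.0152] → [-0.0469, -0.1087, -0.0196, -0.1043, -0.1329, 0.9856]
V = J·q̇ = [1.1768, -0.8486, -0.5319, -0.1388, 0.7946, 1.9018]

1.1768 -0.8486 -0.5319 -0.1388 0.7946 1.9018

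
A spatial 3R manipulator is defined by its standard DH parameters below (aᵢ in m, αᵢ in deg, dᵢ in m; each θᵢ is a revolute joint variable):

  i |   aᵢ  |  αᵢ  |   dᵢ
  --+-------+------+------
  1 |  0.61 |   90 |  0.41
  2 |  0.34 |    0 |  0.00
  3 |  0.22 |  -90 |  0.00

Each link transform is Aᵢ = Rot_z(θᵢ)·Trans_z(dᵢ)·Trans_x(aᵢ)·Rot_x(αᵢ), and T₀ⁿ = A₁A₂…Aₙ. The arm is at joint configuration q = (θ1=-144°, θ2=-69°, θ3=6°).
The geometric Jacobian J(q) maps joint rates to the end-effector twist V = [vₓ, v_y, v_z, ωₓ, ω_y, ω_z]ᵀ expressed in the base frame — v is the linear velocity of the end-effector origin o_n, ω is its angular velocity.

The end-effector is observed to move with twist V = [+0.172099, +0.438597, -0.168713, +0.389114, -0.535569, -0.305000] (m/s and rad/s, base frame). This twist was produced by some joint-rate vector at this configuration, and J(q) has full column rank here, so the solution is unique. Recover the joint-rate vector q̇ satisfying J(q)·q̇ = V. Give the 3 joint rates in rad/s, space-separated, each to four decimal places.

-0.3050 -0.8420 0.1800

o_n = [-0.6729, -0.4889, -0.1034]
J₁: ẑ×o_n = [0.4889, -0.6729, 0.0000], ω = ẑ
J2: z=[-0.5878, 0.8090, 0.0000] o=[-0.4935, -0.3585, 0.4100] → [-0.4154, -0.3018, 0.2217, -0.5878, 0.8090, 0.0000]
J3: z=[-0.5878, 0.8090, 0.0000] o=[-0.5921, -0.4302, 0.0926] → [-0.1586, -0.1152, 0.0999, -0.5878, 0.8090, 0.0000]
q̇ = J⁺·V = [-0.3050, -0.8420, 0.1800]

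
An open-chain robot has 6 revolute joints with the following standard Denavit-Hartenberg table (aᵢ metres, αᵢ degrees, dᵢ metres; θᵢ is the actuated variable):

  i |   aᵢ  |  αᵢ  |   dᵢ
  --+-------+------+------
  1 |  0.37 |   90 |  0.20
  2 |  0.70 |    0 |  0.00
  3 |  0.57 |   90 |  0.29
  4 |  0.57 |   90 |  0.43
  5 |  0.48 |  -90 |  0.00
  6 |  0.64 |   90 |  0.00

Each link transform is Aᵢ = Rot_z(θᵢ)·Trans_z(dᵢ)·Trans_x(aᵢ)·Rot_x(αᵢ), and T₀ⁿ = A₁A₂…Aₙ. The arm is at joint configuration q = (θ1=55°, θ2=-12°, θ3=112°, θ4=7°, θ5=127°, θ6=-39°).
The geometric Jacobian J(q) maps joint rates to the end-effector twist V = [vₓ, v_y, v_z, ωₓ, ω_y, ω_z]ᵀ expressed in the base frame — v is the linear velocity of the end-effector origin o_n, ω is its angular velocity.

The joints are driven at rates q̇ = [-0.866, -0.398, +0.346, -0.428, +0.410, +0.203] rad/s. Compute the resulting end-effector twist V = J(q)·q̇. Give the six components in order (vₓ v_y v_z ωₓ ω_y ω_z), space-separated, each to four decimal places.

o_n = [1.1372, 1.8193, 0.8566]
J₁: ẑ×o_n = [-1.8193, 1.1372, 0.0000], ω = ẑ
J2: z=[0.8192, -0.5736, 0.0000] o=[0.2122, 0.3031, 0.2000] → [-0.3766, -0.5378, 1.7725, 0.8192, -0.5736, 0.0000]
J3: z=[0.8192, -0.5736, 0.0000] o=[0.6050, 0.8640, 0.0545] → [-0.4601, -0.6570, 1.0878, 0.8192, -0.5736, 0.0000]
J4: z=[0.5649, 0.8067, 0.1736] o=[0.7857, 0.6165, 0.6158] → [-0.0146, -0.0750, 0.3959, 0.5649, 0.8067, 0.1736]
J5: z=[-0.8252, 0.5520, 0.1200] o=[1.0292, 0.8431, 1.2476] → [-0.3330, -0.3097, -0.8651, -0.8252, 0.5520, 0.1200]
J6: z=[-0.3407, -0.3169, -0.8851] o=[1.2454, 1.2133, 1.0318] → [0.5919, 0.0361, -0.2408, -0.3407, -0.3169, -0.8851]
V = J·q̇ = [1.5561, -1.0856, -0.9021, -0.6918, -0.1535, -1.0708]

1.5561 -1.0856 -0.9021 -0.6918 -0.1535 -1.0708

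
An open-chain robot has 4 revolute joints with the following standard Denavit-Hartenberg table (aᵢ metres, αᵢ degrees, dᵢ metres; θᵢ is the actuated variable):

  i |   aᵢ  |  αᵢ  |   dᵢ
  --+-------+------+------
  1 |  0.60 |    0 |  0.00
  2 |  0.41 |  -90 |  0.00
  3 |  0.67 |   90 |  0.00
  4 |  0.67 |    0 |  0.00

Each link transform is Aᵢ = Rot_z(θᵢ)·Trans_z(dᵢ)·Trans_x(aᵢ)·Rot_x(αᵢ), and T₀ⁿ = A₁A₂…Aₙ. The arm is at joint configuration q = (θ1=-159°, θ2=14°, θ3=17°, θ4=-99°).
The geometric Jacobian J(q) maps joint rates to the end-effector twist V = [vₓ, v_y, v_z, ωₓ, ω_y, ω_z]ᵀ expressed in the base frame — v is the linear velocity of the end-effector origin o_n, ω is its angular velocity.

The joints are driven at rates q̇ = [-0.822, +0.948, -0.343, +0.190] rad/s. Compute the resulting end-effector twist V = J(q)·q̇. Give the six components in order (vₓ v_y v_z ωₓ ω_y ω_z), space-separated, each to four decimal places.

o_n = [-1.7183, -0.2181, -0.1652]
J₁: ẑ×o_n = [0.2181, -1.7183, 0.0000], ω = ẑ
J2: z=[0.0000, 0.0000, 1.0000] o=[-0.5601, -0.2150, 0.0000] → [0.0031, -1.1582, 0.0000, 0.0000, 0.0000, 1.0000]
J3: z=[0.5736, -0.8192, 0.0000] o=[-0.8960, -0.4502, 0.0000] → [0.1354, 0.0948, -0.5405, 0.5736, -0.8192, 0.0000]
J4: z=[-0.2395, -0.1677, 0.9563] o=[-1.4209, -0.8177, -0.1959] → [-0.5785, -0.2771, -0.1935, -0.2395, -0.1677, 0.9563]
V = J·q̇ = [-0.3327, 0.2294, 0.1486, -0.2422, 0.2491, 0.3077]

-0.3327 0.2294 0.1486 -0.2422 0.2491 0.3077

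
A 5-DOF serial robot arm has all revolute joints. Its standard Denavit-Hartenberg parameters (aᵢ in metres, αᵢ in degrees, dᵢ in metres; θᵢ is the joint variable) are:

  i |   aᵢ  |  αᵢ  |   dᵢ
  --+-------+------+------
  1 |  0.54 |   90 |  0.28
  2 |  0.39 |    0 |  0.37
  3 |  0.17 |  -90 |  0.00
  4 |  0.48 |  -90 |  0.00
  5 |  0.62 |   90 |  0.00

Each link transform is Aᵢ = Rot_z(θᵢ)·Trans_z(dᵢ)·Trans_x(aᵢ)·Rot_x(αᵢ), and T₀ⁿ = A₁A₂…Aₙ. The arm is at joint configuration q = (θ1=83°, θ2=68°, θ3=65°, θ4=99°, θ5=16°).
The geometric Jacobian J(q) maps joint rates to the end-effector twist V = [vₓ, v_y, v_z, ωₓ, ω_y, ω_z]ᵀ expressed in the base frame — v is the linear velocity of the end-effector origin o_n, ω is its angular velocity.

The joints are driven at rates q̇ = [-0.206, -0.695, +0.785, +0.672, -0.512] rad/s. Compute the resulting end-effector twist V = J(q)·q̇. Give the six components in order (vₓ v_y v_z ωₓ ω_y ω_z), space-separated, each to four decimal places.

0.2721 0.6282 -0.8308 -0.0921 -0.8313 -0.2945

o_n = [-0.5889, 0.8883, 0.7594]
J₁: ẑ×o_n = [-0.8883, -0.5889, 0.0000], ω = ẑ
J2: z=[0.9925, -0.1219, 0.0000] o=[0.0658, 0.5360, 0.2800] → [-0.0584, -0.4758, 0.2699, 0.9925, -0.1219, 0.0000]
J3: z=[0.9925, -0.1219, 0.0000] o=[0.4509, 0.6359, 0.6416] → [-0.0144, -0.1169, 0.1238, 0.9925, -0.1219, 0.0000]
J4: z=[-0.0891, -0.7259, -0.6820] o=[0.4367, 0.5208, 0.7659] → [0.2554, 0.6989, -0.7772, -0.0891, -0.7259, -0.6820]
J5: z=[0.2374, 0.6495, -0.7223] o=[-0.0276, 0.6294, 0.7110] → [0.2184, 0.3940, 0.4260, 0.2374, 0.6495, -0.7223]
V = J·q̇ = [0.2721, 0.6282, -0.8308, -0.0921, -0.8313, -0.2945]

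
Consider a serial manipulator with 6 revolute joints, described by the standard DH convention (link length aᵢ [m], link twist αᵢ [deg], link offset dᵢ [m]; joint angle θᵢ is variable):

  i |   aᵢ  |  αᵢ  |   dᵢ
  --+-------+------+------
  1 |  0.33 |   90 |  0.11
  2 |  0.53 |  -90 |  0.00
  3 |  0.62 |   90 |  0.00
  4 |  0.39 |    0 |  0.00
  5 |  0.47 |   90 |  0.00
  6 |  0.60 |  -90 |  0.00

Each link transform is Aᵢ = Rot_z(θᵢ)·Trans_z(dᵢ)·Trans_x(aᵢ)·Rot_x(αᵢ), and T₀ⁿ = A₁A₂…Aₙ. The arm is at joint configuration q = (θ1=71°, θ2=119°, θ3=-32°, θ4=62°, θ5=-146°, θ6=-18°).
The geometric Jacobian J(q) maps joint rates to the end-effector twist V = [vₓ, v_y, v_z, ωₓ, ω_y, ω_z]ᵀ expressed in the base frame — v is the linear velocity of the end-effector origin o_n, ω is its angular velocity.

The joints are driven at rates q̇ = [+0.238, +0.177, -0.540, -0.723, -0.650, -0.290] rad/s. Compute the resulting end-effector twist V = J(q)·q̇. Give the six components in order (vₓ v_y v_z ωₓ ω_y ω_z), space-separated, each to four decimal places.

-0.1631 0.6146 -0.8534 -0.7974 0.2476 1.3354

o_n = [0.3911, 0.1345, 1.6706]
J₁: ẑ×o_n = [-0.1345, 0.3911, 0.0000], ω = ẑ
J2: z=[0.9455, -0.3256, 0.0000] o=[0.1074, 0.3120, 0.1100] → [-0.5081, -1.4756, -0.0755, 0.9455, -0.3256, 0.0000]
J3: z=[-0.2847, -0.8270, -0.4848] o=[0.0238, 0.0691, 0.5735] → [-0.8755, 0.1343, 0.2851, -0.2847, -0.8270, -0.4848]
J4: z=[0.8855, -0.0332, -0.4635] o=[0.2514, -0.2789, 1.0334] → [0.1705, -0.6290, 0.3707, 0.8855, -0.0332, -0.4635]
J5: z=[0.8855, -0.0332, -0.4635] o=[0.2206, -0.6664, 1.0023] → [0.3490, -0.6708, 0.7149, 0.8855, -0.0332, -0.4635]
J6: z=[-0.3354, 0.6446, -0.6870] o=[0.3718, -0.3075, 1.2653] → [0.5649, 0.1227, -0.1607, -0.3354, 0.6446, -0.6870]
V = J·q̇ = [-0.1631, 0.6146, -0.8534, -0.7974, 0.2476, 1.3354]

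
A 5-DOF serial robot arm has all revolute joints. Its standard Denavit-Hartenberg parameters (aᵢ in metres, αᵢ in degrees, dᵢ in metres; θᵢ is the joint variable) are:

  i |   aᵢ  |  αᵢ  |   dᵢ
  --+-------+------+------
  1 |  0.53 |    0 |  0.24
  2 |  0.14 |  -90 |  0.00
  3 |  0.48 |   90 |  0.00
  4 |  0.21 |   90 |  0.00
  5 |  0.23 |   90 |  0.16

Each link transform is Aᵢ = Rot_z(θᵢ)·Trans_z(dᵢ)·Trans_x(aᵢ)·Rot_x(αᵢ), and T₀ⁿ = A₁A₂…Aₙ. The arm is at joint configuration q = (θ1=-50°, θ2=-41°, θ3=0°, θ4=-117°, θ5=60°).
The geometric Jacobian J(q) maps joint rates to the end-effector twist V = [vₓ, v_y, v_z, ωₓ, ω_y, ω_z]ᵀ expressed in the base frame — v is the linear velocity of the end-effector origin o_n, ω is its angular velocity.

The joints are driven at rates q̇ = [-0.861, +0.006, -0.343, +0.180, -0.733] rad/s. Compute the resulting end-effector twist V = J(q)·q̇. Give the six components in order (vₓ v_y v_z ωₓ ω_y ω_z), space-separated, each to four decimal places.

-0.8090 -0.0042 -0.0192 -0.6871 -0.6412 -0.6750

o_n = [0.1180, -0.7321, 0.4392]
J₁: ẑ×o_n = [0.7321, 0.1180, -0.0000], ω = ẑ
J2: z=[0.0000, 0.0000, 1.0000] o=[0.3407, -0.4060, 0.2400] → [0.3261, -0.2227, 0.0000, 0.0000, 0.0000, 1.0000]
J3: z=[0.9998, -0.0175, 0.0000] o=[0.3382, -0.5460, 0.2400] → [-0.0035, -0.1992, -0.1899, 0.9998, -0.0175, 0.0000]
J4: z=[-0.0000, 0.0000, 1.0000] o=[0.3299, -1.0259, 0.2400] → [-0.2938, -0.2118, -0.0000, -0.0000, 0.0000, 1.0000]
J5: z=[0.4695, 0.8829, 0.0000] o=[0.1444, -0.9273, 0.2400] → [0.1759, -0.0935, 0.1150, 0.4695, 0.8829, 0.0000]
V = J·q̇ = [-0.8090, -0.0042, -0.0192, -0.6871, -0.6412, -0.6750]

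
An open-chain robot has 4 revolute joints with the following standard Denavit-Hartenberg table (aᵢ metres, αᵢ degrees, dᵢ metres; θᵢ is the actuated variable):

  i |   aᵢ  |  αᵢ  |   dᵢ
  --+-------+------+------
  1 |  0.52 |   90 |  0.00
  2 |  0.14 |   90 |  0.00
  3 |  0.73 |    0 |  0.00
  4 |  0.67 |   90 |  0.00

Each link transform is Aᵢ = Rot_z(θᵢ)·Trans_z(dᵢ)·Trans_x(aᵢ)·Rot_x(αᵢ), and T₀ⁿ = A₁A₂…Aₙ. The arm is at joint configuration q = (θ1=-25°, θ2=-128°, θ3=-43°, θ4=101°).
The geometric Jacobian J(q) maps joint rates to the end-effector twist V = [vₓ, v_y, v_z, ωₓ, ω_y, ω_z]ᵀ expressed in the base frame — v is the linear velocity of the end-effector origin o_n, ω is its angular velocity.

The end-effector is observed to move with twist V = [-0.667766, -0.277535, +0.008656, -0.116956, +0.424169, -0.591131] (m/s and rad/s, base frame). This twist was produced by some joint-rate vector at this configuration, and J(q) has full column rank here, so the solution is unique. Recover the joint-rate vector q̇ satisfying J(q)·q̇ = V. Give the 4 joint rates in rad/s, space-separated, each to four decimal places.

-0.8140 -0.3350 0.9320 -0.5700

o_n = [-0.1326, -0.0158, -0.8108]
J₁: ẑ×o_n = [0.0158, -0.1326, 0.0000], ω = ẑ
J2: z=[-0.4226, -0.9063, 0.0000] o=[0.4713, -0.2198, 0.0000] → [0.7348, -0.3427, -0.6335, -0.4226, -0.9063, 0.0000]
J3: z=[-0.7142, 0.3330, 0.6157] o=[0.3932, -0.1833, -0.1103] → [-0.3364, -0.8239, 0.0554, -0.7142, 0.3330, 0.6157]
J4: z=[-0.7142, 0.3330, 0.6157] o=[0.3057, 0.4068, -0.5310] → [0.1670, -0.4696, 0.4477, -0.7142, 0.3330, 0.6157]
q̇ = J⁺·V = [-0.8140, -0.3350, 0.9320, -0.5700]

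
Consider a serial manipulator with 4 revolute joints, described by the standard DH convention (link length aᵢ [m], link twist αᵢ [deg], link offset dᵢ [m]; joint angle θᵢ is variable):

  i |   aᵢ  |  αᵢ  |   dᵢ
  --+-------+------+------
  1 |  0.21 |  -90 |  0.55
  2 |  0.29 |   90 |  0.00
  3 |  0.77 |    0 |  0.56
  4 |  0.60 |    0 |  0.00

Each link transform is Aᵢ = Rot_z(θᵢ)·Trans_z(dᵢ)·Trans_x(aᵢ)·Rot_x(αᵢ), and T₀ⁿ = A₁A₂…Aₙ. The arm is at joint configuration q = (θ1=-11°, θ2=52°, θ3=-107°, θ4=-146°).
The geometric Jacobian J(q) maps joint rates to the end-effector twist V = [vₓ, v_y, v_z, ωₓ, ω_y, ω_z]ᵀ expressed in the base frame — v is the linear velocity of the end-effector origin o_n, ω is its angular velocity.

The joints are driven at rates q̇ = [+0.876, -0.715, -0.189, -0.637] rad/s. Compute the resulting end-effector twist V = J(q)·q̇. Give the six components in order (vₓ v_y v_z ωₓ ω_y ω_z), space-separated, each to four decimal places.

o_n = [0.5415, -0.2709, 0.9819]
J₁: ẑ×o_n = [0.2709, 0.5415, -0.0000], ω = ẑ
J2: z=[0.1908, 0.9816, 0.0000] o=[0.2061, -0.0401, 0.5500] → [0.4239, -0.0824, -0.3732, 0.1908, 0.9816, 0.0000]
J3: z=[0.7735, -0.1504, 0.6157] o=[0.3814, -0.0741, 0.3215] → [0.0218, -0.4123, -0.1281, 0.7735, -0.1504, 0.6157]
J4: z=[0.7735, -0.1504, 0.6157] o=[0.5380, -0.8547, 0.8436] → [-0.3802, -0.1048, 0.4521, 0.7735, -0.1504, 0.6157]
V = J·q̇ = [0.1722, 0.6779, 0.0031, -0.7754, -0.5777, 0.3675]

0.1722 0.6779 0.0031 -0.7754 -0.5777 0.3675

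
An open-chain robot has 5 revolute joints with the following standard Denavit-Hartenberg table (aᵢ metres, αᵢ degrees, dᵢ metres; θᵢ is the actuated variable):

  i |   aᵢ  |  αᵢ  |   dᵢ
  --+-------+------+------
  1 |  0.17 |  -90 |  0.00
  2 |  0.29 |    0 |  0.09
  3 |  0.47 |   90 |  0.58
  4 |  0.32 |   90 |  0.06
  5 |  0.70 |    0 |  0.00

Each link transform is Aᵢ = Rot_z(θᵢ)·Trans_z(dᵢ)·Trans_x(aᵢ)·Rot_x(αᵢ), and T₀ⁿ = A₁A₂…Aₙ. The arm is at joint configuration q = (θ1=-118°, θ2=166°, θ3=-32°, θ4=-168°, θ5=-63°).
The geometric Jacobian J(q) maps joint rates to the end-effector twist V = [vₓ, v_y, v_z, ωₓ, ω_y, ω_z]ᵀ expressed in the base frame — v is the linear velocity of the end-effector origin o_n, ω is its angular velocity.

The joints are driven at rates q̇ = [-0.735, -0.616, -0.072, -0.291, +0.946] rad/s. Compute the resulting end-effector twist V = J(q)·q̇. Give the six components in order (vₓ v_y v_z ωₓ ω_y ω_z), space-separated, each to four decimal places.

-0.0278 -0.8195 -0.1447 0.2437 -0.0472 -0.3914

o_n = [0.6670, 0.1097, 0.4321]
J₁: ẑ×o_n = [-0.1097, 0.6670, 0.0000], ω = ẑ
J2: z=[0.8829, -0.4695, 0.0000] o=[-0.0798, -0.1501, 0.0000] → [-0.2029, -0.3815, 0.5800, 0.8829, -0.4695, 0.0000]
J3: z=[0.8829, -0.4695, 0.0000] o=[0.1318, 0.0561, -0.0702] → [-0.2358, -0.4435, 0.2986, 0.8829, -0.4695, 0.0000]
J4: z=[-0.3377, -0.6351, -0.6947] o=[0.7971, 0.0721, -0.4082] → [-0.5076, 0.3742, -0.0954, -0.3377, -0.6351, -0.6947]
J5: z=[0.7958, -0.5867, 0.1496] o=[0.6161, -0.1268, -0.2248] → [-0.4208, -0.5152, 0.2181, 0.7958, -0.5867, 0.1496]
V = J·q̇ = [-0.0278, -0.8195, -0.1447, 0.2437, -0.0472, -0.3914]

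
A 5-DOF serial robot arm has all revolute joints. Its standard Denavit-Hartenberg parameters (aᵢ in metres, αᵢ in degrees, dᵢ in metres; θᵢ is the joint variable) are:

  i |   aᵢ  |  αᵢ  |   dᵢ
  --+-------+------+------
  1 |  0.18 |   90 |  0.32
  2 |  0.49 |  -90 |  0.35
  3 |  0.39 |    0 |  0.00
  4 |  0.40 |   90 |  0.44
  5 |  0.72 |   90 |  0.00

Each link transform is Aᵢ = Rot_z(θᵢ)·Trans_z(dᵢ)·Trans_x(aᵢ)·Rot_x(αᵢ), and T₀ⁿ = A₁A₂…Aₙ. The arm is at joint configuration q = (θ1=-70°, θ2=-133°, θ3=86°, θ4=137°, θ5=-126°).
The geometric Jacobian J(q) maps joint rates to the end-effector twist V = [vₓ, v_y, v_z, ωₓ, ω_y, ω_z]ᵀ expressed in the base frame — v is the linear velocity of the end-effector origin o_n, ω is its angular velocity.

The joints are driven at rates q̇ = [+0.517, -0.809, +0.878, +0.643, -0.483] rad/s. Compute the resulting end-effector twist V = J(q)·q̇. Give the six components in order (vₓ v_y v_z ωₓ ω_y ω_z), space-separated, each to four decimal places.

0.0844 0.0384 0.3566 0.7319 -0.6783 -0.7612

o_n = [-0.0471, 0.2899, 0.0265]
J₁: ẑ×o_n = [-0.2899, -0.0471, 0.0000], ω = ẑ
J2: z=[-0.9397, -0.3420, 0.0000] o=[0.0616, -0.1691, 0.3200] → [0.1004, -0.2758, -0.4685, -0.9397, -0.3420, 0.0000]
J3: z=[0.2501, -0.6872, -0.6820] o=[-0.3816, 0.0252, -0.0384] → [0.1360, -0.2444, 0.2961, 0.2501, -0.6872, -0.6820]
J4: z=[0.2501, -0.6872, -0.6820] o=[-0.0224, 0.1757, -0.0583] → [0.0196, -0.0043, 0.0116, 0.2501, -0.6872, -0.6820]
J5: z=[0.8463, -0.1869, 0.4988] o=[-0.1004, -0.4075, -0.1444] → [-0.3798, -0.1180, 0.6002, 0.8463, -0.1869, 0.4988]
V = J·q̇ = [0.0844, 0.0384, 0.3566, 0.7319, -0.6783, -0.7612]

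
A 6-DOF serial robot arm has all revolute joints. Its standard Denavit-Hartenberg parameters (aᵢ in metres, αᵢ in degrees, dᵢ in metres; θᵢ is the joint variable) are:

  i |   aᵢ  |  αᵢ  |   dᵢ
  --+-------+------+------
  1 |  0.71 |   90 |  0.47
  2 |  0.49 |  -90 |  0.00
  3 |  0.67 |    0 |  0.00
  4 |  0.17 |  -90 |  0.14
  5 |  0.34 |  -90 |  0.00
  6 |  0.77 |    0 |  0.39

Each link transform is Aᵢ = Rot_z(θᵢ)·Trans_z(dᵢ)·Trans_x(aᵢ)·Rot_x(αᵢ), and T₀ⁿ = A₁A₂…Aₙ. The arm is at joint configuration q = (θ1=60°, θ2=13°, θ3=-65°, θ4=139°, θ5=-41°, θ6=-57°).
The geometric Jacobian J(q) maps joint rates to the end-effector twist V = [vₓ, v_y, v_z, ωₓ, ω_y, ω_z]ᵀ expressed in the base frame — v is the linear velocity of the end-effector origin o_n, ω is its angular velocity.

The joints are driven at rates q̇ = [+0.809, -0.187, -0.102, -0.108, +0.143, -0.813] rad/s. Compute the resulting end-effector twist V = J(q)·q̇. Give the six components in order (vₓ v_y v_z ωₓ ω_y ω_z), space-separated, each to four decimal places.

-0.7939 -0.1076 -0.5712 0.0640 -0.4618 1.1382

o_n = [0.0648, 1.1744, 0.9013]
J₁: ẑ×o_n = [-1.1744, 0.0648, 0.0000], ω = ẑ
J2: z=[0.8660, -0.5000, 0.0000] o=[0.3550, 0.6149, 0.4700] → [-0.2156, -0.3735, 0.3394, 0.8660, -0.5000, 0.0000]
J3: z=[-0.1125, -0.1948, 0.9744] o=[0.5937, 1.0284, 0.5802] → [-0.2048, -0.4792, -0.1195, -0.1125, -0.1948, 0.9744]
J4: z=[-0.1125, -0.1948, 0.9744] o=[1.2575, 0.9637, 0.6439] → [-0.2554, -1.1332, -0.2561, -0.1125, -0.1948, 0.9744]
J5: z=[-0.7070, -0.6733, -0.2162] o=[1.1231, 1.0576, 0.7909] → [-0.0491, 0.3069, -0.7951, -0.7070, -0.6733, -0.2162]
J6: z=[-0.3732, 0.6149, -0.6947] o=[0.9189, 1.1972, 1.0241] → [-0.0914, 0.5474, 0.5337, -0.3732, 0.6149, -0.6947]
V = J·q̇ = [-0.7939, -0.1076, -0.5712, 0.0640, -0.4618, 1.1382]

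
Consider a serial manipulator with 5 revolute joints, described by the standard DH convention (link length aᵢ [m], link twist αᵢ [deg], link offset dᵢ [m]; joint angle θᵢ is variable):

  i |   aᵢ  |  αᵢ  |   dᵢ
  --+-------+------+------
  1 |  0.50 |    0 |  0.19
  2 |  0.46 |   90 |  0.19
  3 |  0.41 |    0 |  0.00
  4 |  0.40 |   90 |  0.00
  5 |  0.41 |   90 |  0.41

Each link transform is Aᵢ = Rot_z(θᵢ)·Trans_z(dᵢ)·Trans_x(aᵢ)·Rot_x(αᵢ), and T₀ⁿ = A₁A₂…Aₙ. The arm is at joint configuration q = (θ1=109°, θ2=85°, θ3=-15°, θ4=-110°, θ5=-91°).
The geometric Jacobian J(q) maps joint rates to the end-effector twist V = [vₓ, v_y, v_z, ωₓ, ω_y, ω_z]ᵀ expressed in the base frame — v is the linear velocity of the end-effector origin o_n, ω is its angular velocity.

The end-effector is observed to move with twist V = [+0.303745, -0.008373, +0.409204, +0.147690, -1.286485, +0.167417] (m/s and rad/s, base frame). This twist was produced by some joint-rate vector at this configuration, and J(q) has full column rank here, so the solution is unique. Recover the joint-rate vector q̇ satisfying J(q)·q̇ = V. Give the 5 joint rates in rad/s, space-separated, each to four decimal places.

-0.0220 0.3070 -0.9600 -0.3240 -0.2050

o_n = [-0.3497, 0.0037, 0.1873]
J₁: ẑ×o_n = [-0.0037, -0.3497, 0.0000], ω = ẑ
J2: z=[0.0000, 0.0000, 1.0000] o=[-0.1628, 0.4728, 0.1900] → [0.4691, -0.1869, 0.0000, 0.0000, 0.0000, 1.0000]
J3: z=[-0.2419, 0.9703, 0.0000] o=[-0.6091, 0.3615, 0.3800] → [-0.1870, -0.0466, -0.1651, -0.2419, 0.9703, 0.0000]
J4: z=[-0.2419, 0.9703, 0.0000] o=[-0.9934, 0.2657, 0.2739] → [-0.0841, -0.0210, -0.5612, -0.2419, 0.9703, 0.0000]
J5: z=[0.7948, 0.1982, 0.5736] o=[-0.7708, 0.3212, -0.0538] → [0.2299, 0.0499, -0.3358, 0.7948, 0.1982, 0.5736]
q̇ = J⁺·V = [-0.0220, 0.3070, -0.9600, -0.3240, -0.2050]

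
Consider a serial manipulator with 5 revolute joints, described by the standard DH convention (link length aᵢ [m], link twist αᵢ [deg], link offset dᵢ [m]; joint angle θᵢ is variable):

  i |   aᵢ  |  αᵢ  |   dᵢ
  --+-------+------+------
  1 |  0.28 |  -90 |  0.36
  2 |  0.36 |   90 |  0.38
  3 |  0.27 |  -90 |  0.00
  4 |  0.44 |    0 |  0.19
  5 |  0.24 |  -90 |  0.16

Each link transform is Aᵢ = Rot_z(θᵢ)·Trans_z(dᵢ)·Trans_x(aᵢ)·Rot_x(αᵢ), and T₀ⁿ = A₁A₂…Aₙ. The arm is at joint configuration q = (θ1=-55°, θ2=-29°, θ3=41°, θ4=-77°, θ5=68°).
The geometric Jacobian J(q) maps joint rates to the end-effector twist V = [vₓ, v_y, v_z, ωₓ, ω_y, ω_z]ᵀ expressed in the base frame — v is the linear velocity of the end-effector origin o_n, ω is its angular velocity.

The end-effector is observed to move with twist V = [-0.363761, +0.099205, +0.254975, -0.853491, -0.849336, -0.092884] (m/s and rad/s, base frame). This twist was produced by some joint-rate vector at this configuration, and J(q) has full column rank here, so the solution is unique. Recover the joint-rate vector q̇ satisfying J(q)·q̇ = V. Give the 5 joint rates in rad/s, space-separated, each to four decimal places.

o_n = [1.1791, 0.1322, 1.0528]
J₁: ẑ×o_n = [-0.1322, 1.1791, 0.0000], ω = ẑ
J2: z=[0.8192, 0.5736, 0.0000] o=[0.1606, -0.2294, 0.3600] → [0.3973, -0.5675, -0.2880, 0.8192, 0.5736, 0.0000]
J3: z=[-0.2781, 0.3971, 0.8746] o=[0.6525, -0.2693, 0.5345] → [-0.1454, 0.6047, -0.3208, -0.2781, 0.3971, 0.8746]
J4: z=[0.2891, 0.9029, -0.3181] o=[0.8998, -0.3137, 0.6333] → [0.5206, -0.2101, -0.1233, 0.2891, 0.9029, -0.3181]
J5: z=[0.2891, 0.9029, -0.3181] o=[0.9262, 0.0118, 0.9841] → [0.1003, -0.1003, -0.1936, 0.2891, 0.9029, -0.3181]
q̇ = J⁺·V = [-0.4530, -0.7780, 0.2150, -0.0690, -0.4720]

-0.4530 -0.7780 0.2150 -0.0690 -0.4720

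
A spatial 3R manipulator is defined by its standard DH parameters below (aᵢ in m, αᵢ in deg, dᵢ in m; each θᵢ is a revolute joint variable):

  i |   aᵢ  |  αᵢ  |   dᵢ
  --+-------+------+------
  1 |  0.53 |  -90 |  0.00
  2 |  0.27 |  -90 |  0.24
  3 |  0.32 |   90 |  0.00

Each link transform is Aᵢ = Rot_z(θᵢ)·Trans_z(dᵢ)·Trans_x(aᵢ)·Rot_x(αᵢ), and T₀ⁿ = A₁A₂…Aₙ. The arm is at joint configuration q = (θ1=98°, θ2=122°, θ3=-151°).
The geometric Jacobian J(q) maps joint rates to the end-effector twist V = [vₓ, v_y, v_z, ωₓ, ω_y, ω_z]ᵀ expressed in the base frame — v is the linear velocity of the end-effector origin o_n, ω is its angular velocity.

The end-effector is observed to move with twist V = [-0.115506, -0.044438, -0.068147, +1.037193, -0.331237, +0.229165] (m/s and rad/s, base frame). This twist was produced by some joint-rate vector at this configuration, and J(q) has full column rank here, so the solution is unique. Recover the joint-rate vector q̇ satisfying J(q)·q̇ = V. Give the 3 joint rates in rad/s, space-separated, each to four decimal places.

-0.0660 -0.9810 0.5570

o_n = [-0.4658, 0.4750, 0.0084]
J₁: ẑ×o_n = [-0.4750, -0.4658, 0.0000], ω = ẑ
J2: z=[-0.9903, -0.1392, 0.0000] o=[-0.0738, 0.5248, 0.0000] → [-0.0012, 0.0083, -0.0052, -0.9903, -0.1392, 0.0000]
J3: z=[0.1180, -0.8398, 0.5299] o=[-0.2915, 0.3498, -0.2290] → [-0.2657, -0.1204, -0.1316, 0.1180, -0.8398, 0.5299]
q̇ = J⁺·V = [-0.0660, -0.9810, 0.5570]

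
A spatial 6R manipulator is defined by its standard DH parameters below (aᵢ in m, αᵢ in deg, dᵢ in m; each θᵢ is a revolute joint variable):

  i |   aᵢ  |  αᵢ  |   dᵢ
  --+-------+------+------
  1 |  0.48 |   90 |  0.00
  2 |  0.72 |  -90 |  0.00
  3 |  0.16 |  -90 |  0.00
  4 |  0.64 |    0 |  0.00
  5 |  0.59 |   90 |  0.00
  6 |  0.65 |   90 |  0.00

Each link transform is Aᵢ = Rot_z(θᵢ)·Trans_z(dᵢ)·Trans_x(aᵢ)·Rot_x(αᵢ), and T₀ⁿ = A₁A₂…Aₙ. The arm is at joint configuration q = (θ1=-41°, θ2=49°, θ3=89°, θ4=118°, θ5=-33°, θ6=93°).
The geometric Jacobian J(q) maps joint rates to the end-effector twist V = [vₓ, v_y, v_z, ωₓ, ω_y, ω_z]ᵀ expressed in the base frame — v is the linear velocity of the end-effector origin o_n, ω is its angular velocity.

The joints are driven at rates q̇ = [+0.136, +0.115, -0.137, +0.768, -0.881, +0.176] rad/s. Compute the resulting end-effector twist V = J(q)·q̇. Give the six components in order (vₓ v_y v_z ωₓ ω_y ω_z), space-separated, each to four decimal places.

-0.2072 0.0398 0.3232 0.1650 -0.0662 0.1438

o_n = [0.9810, -0.9597, -0.6817]
J₁: ẑ×o_n = [0.9597, 0.9810, -0.0000], ω = ẑ
J2: z=[-0.6561, -0.7547, 0.0000] o=[0.3623, -0.3149, 0.0000] → [0.5145, -0.4473, 0.8900, -0.6561, -0.7547, 0.0000]
J3: z=[-0.5696, 0.4951, 0.6561] o=[0.7188, -0.6248, 0.5434] → [-0.3869, -0.5257, 0.0609, -0.5696, 0.4951, 0.6561]
J4: z=[-0.4836, 0.4435, -0.7546] o=[0.8251, -0.5053, 0.5455] → [-0.8872, -0.7112, 0.1506, -0.4836, 0.4435, -0.7546]
J5: z=[-0.4836, 0.4435, -0.7546] o=[0.9473, -1.0095, 0.1708] → [-0.3405, -0.4378, -0.0391, -0.4836, 0.4435, -0.7546]
J6: z=[0.6124, 0.7874, 0.0703] o=[1.3162, -1.2621, -0.2141] → [-0.3895, 0.2628, 0.4492, 0.6124, 0.7874, 0.0703]
V = J·q̇ = [-0.2072, 0.0398, 0.3232, 0.1650, -0.0662, 0.1438]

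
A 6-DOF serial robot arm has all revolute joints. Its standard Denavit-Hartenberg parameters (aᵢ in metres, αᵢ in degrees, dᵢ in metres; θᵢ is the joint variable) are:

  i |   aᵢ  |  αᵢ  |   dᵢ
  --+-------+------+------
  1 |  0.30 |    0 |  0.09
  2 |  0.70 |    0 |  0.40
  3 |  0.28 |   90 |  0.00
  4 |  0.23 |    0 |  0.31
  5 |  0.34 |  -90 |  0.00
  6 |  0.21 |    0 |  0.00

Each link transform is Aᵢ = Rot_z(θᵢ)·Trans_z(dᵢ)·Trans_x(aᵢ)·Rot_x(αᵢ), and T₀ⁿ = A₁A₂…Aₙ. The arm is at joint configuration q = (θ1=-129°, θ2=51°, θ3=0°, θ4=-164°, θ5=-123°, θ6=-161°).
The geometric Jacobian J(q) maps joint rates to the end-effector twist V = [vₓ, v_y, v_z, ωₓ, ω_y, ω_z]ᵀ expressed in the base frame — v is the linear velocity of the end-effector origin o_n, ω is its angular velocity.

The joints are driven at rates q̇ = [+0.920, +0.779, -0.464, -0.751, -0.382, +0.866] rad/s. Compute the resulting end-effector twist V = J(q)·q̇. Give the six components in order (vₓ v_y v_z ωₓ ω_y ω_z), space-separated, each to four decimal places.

o_n = [-0.3925, -1.0946, 0.5619]
J₁: ẑ×o_n = [1.0946, -0.3925, 0.0000], ω = ẑ
J2: z=[0.0000, 0.0000, 1.0000] o=[-0.1888, -0.2331, 0.0900] → [0.8614, -0.2037, 0.0000, 0.0000, 0.0000, 1.0000]
J3: z=[0.0000, 0.0000, 1.0000] o=[-0.0433, -0.9178, 0.4900] → [0.1767, -0.3493, 0.0000, 0.0000, 0.0000, 1.0000]
J4: z=[-0.9781, -0.2079, 0.0000] o=[0.0150, -1.1917, 0.4900] → [-0.0149, 0.0703, -0.1797, -0.9781, -0.2079, 0.0000]
J5: z=[-0.9781, -0.2079, 0.0000] o=[-0.3342, -1.0399, 0.4266] → [-0.0281, 0.1323, 0.0414, -0.9781, -0.2079, 0.0000]
J6: z=[-0.1988, 0.9354, 0.2924] o=[-0.3136, -1.1372, 0.7517] → [-0.1901, -0.0608, 0.0654, -0.1988, 0.9354, 0.2924]
V = J·q̇ = [1.4534, -0.5138, 0.1758, 0.9361, 1.0456, 1.4882]

1.4534 -0.5138 0.1758 0.9361 1.0456 1.4882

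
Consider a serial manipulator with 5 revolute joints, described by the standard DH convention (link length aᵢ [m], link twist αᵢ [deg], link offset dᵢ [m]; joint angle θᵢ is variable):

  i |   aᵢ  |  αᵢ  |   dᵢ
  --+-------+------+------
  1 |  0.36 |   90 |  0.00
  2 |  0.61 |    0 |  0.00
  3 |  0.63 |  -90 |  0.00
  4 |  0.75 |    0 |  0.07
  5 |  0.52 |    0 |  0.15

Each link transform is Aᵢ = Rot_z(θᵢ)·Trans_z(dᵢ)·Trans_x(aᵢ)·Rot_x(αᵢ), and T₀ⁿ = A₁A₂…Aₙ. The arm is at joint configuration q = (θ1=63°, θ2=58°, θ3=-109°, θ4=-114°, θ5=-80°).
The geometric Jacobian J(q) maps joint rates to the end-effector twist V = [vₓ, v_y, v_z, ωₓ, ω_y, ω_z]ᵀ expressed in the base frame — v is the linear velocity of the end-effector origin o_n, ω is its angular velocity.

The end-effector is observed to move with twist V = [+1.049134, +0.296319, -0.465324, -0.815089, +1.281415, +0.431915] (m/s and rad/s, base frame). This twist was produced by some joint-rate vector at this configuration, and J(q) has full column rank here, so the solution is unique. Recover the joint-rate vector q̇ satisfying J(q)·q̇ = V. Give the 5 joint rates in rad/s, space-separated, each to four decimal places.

-0.1930 -0.6620 -0.6460 0.5120 0.4810

o_n = [0.8349, 0.4065, 0.7953]
J₁: ẑ×o_n = [-0.4065, 0.8349, 0.0000], ω = ẑ
J2: z=[0.8910, -0.4540, 0.0000] o=[0.1634, 0.3208, 0.0000] → [-0.3611, -0.7087, 0.3812, 0.8910, -0.4540, 0.0000]
J3: z=[0.8910, -0.4540, 0.0000] o=[0.3102, 0.6088, 0.5173] → [-0.1262, -0.2477, 0.0579, 0.8910, -0.4540, 0.0000]
J4: z=[0.3528, 0.6924, 0.6293] o=[0.4902, 0.9620, 0.0277] → [0.8812, -0.0539, -0.4347, 0.3528, 0.6924, 0.6293]
J5: z=[0.3528, 0.6924, 0.6293] o=[1.0382, 0.5284, 0.3088] → [0.4136, -0.2996, 0.0978, 0.3528, 0.6924, 0.6293]
q̇ = J⁺·V = [-0.1930, -0.6620, -0.6460, 0.5120, 0.4810]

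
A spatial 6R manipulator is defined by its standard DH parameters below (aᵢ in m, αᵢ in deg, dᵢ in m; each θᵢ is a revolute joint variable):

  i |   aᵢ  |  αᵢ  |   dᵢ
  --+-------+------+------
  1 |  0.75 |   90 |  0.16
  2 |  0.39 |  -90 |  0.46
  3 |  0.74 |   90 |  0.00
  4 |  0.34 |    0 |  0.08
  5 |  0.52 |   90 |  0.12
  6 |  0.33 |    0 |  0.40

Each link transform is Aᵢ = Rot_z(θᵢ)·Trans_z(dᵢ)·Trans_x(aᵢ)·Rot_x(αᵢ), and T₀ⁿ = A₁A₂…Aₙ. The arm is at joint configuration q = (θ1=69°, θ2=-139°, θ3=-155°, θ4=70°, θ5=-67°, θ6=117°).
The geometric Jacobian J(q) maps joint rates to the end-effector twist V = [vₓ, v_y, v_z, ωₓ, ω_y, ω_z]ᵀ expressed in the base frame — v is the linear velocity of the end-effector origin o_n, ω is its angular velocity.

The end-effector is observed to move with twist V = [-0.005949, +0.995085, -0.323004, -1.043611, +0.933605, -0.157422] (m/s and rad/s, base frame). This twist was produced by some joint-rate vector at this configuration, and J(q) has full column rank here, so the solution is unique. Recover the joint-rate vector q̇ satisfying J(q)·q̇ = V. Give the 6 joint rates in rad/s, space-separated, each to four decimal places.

o_n = [1.0146, 1.1384, 0.8282]
J₁: ẑ×o_n = [-1.1384, 1.0146, 0.0000], ω = ẑ
J2: z=[0.9336, -0.3584, 0.0000] o=[0.2688, 0.7002, 0.1600] → [-0.2395, -0.6238, 0.6764, 0.9336, -0.3584, 0.0000]
J3: z=[0.2351, 0.6125, -0.7547] o=[0.5927, 0.2605, -0.0959] → [1.2285, -0.5356, -0.0520, 0.2351, 0.6125, -0.7547]
J4: z=[-0.7318, 0.6226, 0.2773] o=[1.0661, 0.6210, 0.3441] → [0.1579, 0.3400, -0.3465, -0.7318, 0.6226, 0.2773]
J5: z=[-0.7318, 0.6226, 0.2773] o=[1.1571, 0.9232, 0.1943] → [0.3350, 0.4244, -0.0688, -0.7318, 0.6226, 0.2773]
J6: z=[-0.2013, -0.5862, 0.7848] o=[1.4078, 1.2675, 0.5158] → [-0.0818, -0.2457, -0.2045, -0.2013, -0.5862, 0.7848]
q̇ = J⁺·V = [-0.0760, -0.5190, -0.4110, 0.3540, 0.4980, -0.8000]

-0.0760 -0.5190 -0.4110 0.3540 0.4980 -0.8000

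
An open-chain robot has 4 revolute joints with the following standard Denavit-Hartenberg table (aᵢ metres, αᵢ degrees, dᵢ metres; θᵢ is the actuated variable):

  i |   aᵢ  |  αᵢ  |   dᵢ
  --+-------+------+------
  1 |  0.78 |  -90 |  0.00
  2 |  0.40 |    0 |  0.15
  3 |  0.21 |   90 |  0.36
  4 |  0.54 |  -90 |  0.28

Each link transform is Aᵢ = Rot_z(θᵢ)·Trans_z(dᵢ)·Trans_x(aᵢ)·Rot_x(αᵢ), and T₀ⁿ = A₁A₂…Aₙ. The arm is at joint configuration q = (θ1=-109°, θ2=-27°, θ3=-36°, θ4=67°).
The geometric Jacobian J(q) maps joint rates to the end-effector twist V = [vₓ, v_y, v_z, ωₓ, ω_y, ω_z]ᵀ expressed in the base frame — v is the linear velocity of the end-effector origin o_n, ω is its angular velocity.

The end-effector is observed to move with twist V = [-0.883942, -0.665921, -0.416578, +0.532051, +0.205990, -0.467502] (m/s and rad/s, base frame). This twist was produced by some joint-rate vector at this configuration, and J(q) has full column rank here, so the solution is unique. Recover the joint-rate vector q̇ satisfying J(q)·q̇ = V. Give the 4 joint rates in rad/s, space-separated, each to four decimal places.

o_n = [0.6012, -1.3472, 0.6838]
J₁: ẑ×o_n = [1.3472, 0.6012, -0.0000], ω = ẑ
J2: z=[0.9455, -0.3256, 0.0000] o=[-0.2539, -0.7375, 0.0000] → [-0.2226, -0.6466, -0.2980, 0.9455, -0.3256, 0.0000]
J3: z=[0.9455, -0.3256, 0.0000] o=[-0.2281, -1.1233, 0.1816] → [-0.1635, -0.4749, 0.0584, 0.9455, -0.3256, 0.0000]
J4: z=[0.2901, 0.8425, 0.4540] o=[0.0812, -1.3307, 0.3687] → [0.2730, 0.1447, -0.4429, 0.2901, 0.8425, 0.4540]
q̇ = J⁺·V = [-0.6550, 0.7270, -0.2910, 0.4130]

-0.6550 0.7270 -0.2910 0.4130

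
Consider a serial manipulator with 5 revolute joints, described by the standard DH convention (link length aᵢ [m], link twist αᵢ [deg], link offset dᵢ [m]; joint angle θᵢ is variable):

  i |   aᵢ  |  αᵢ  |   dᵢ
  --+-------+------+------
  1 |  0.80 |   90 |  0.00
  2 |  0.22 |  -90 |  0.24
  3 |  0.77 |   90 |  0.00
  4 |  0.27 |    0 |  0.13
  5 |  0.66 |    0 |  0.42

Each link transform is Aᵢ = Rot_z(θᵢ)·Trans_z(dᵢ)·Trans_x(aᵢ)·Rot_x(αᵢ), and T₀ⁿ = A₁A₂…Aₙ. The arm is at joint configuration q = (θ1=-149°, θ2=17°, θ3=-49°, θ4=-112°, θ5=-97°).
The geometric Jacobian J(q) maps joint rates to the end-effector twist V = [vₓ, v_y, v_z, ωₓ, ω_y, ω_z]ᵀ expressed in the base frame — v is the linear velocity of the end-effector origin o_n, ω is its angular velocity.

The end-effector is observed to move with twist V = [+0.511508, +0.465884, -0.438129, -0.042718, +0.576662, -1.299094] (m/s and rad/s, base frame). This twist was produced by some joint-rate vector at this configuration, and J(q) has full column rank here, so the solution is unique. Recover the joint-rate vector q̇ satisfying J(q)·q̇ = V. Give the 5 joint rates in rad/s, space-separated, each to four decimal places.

-0.6820 0.1430 -0.5140 0.0640 0.5050

o_n = [-0.9027, 0.2392, 0.0271]
J₁: ẑ×o_n = [-0.2392, -0.9027, 0.0000], ω = ẑ
J2: z=[-0.5150, 0.8572, 0.0000] o=[-0.6857, -0.4120, 0.0000] → [0.0233, 0.0140, -0.1495, -0.5150, 0.8572, 0.0000]
J3: z=[0.2506, 0.1506, 0.9563] o=[-0.9897, -0.3147, 0.0643] → [-0.5353, 0.0925, 0.1257, 0.2506, 0.1506, 0.9563]
J4: z=[0.2808, 0.9341, -0.2207] o=[-1.7031, -0.0654, 0.2120] → [-0.1055, -0.1247, -0.6621, 0.2808, 0.9341, -0.2207]
J5: z=[0.2808, 0.9341, -0.2207] o=[-1.6356, -0.0144, -0.0755] → [0.1518, -0.1905, -0.6134, 0.2808, 0.9341, -0.2207]
q̇ = J⁺·V = [-0.6820, 0.1430, -0.5140, 0.0640, 0.5050]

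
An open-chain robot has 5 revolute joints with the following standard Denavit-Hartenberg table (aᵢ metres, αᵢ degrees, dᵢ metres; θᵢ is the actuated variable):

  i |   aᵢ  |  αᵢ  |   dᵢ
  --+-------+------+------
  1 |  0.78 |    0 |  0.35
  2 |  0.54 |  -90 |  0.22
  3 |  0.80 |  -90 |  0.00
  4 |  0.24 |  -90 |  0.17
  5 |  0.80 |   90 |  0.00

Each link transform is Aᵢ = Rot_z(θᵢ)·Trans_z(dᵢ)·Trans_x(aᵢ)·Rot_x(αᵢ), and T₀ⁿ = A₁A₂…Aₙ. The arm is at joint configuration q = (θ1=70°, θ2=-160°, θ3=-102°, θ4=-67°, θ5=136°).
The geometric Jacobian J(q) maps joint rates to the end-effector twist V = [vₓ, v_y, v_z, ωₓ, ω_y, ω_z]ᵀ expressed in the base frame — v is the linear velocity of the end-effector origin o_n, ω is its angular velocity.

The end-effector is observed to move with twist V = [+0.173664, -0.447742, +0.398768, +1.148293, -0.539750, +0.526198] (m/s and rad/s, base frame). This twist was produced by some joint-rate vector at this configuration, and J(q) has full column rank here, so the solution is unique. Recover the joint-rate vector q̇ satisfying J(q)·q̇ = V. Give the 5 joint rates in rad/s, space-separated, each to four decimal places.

o_n = [-0.0420, 0.7093, 1.1441]
J₁: ẑ×o_n = [-0.7093, -0.0420, 0.0000], ω = ẑ
J2: z=[0.0000, 0.0000, 1.0000] o=[0.2668, 0.7330, 0.3500] → [0.0236, -0.3088, 0.0000, 0.0000, 0.0000, 1.0000]
J3: z=[1.0000, 0.0000, 0.0000] o=[0.2668, 0.1930, 0.5700] → [0.0000, -0.5741, 0.5164, 1.0000, 0.0000, 0.0000]
J4: z=[0.0000, -0.9781, 0.2079] o=[0.2668, 0.3593, 1.3525] → [0.1311, -0.0642, -0.3021, 0.0000, -0.9781, 0.2079]
J5: z=[-0.3907, 0.1914, 0.9004] o=[0.4877, 0.2125, 1.4796] → [-0.5115, -0.6080, -0.0927, -0.3907, 0.1914, 0.9004]
q̇ = J⁺·V = [0.2570, 0.6730, 0.9330, 0.4440, -0.5510]

0.2570 0.6730 0.9330 0.4440 -0.5510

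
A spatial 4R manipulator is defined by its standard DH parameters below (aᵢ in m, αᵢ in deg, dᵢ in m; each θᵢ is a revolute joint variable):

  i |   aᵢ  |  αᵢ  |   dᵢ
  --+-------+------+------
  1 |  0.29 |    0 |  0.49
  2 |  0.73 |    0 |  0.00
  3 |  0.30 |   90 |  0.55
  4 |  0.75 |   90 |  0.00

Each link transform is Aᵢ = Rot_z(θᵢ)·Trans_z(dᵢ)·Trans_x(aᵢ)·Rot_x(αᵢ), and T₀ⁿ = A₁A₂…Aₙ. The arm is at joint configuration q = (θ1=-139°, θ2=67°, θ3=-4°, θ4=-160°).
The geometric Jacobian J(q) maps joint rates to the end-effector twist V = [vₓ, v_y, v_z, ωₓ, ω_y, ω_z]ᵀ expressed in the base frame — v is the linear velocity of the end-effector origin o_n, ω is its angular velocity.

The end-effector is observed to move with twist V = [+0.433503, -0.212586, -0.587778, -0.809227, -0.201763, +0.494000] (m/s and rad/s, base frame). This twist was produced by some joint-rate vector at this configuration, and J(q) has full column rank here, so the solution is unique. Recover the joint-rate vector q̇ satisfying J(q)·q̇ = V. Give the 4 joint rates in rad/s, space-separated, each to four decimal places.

0.5120 0.1770 -0.1950 0.8340

o_n = [-0.0912, -0.4918, 0.7835]
J₁: ẑ×o_n = [0.4918, -0.0912, 0.0000], ω = ẑ
J2: z=[0.0000, 0.0000, 1.0000] o=[-0.2189, -0.1903, 0.4900] → [0.3015, 0.1277, -0.0000, 0.0000, 0.0000, 1.0000]
J3: z=[0.0000, 0.0000, 1.0000] o=[0.0067, -0.8845, 0.4900] → [-0.3927, -0.0979, 0.0000, 0.0000, 0.0000, 1.0000]
J4: z=[-0.9703, -0.2419, 0.0000] o=[0.0793, -1.1756, 1.0400] → [0.0621, -0.2489, -0.7048, -0.9703, -0.2419, 0.0000]
q̇ = J⁺·V = [0.5120, 0.1770, -0.1950, 0.8340]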